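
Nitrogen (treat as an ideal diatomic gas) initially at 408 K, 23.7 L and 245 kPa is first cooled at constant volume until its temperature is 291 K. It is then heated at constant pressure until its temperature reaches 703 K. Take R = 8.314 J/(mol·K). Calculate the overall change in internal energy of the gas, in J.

10500 J

n = P₁V₁/(RT₁) = 245×23.7/(8.314×408) = 1.71 mol.
Step 1 — Isochoric: V stays 23.7 L; P/T = const ⇒ T₂ = 291 K, P₂ = 175 kPa.
W = 0 (no volume change).
ΔU = nCvΔT = 1.71×20.8×(291−408) = -4160 J.
Q = ΔU = -4160 J.
State after step 1: P = 175 kPa, V = 23.7 L, T = 291 K.
Step 2 — Isobaric: P stays 175 kPa; V/T = const ⇒ T₂ = 703 K, V₂ = 57.3 L.
W = PΔV = 175×(57.3−23.7) kPa·L = 5860 J.
ΔU = nCvΔT = 1.71×20.8×(703−291) = 14700 J.
Q = ΔU + W = nCpΔT = 20500 J.
Net over both steps: W = 5860 J, Q = 16400 J, ΔU = 10500 J.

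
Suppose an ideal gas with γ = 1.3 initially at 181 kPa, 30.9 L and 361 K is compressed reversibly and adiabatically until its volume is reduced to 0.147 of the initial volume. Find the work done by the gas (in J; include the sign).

n = P₁V₁/(RT₁) = 181×30.9/(8.314×361) = 1.86 mol.
Adiabatic: TV^(γ−1) = const ⇒ T₂ = 361×(6.80)^0.300 = 642 K; PV^γ = const ⇒ P₂ = 2190 kPa.
ΔU = nCvΔT = 1.86×27.7×(642−361) = 14500 J.
Q = 0 for an adiabatic process, so W = −ΔU = -14500 J.

-14500 J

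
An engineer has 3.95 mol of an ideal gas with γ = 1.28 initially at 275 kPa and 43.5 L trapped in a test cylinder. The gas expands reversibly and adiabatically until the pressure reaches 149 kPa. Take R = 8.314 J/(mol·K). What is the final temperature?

319 K

T₁ = P₁V₁/(nR) = 275×43.5/(3.95×8.314) = 364 K.
Adiabatic: T₂/T₁ = (P₂/P₁)^((γ−1)/γ) ⇒ T₂ = 364×(0.542)^0.219 = 319 K; V₂ = 70.2 L.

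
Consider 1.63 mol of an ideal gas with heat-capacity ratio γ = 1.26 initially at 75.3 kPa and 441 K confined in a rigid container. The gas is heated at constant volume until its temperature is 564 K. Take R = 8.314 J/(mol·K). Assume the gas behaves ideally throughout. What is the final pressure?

96.3 kPa

V₁ = nRT₁/P₁ = 1.63×8.314×441/75.3 = 79.4 L.
Isochoric: V stays 79.4 L; P/T = const ⇒ T₂ = 564 K, P₂ = 96.3 kPa.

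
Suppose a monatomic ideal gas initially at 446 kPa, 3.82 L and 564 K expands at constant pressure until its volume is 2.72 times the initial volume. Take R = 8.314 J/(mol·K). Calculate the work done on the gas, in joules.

-2930 J

n = P₁V₁/(RT₁) = 446×3.82/(8.314×564) = 0.363 mol.
Isobaric: P stays 446 kPa; V/T = const ⇒ T₂ = 1530 K, V₂ = 10.4 L.
W = PΔV = 446×(10.4−3.82) kPa·L = 2930 J.
Work done on the gas = −W_by = -2930 J.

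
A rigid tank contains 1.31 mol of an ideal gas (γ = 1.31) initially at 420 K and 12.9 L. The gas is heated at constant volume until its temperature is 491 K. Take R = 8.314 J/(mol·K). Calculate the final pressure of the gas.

415 kPa

P₁ = nRT₁/V₁ = 1.31×8.314×420/12.9 = 355 kPa.
Isochoric: V stays 12.9 L; P/T = const ⇒ T₂ = 491 K, P₂ = 415 kPa.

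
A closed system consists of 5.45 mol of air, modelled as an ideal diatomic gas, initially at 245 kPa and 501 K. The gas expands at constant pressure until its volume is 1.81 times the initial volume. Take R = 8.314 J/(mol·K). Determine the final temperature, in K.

907 K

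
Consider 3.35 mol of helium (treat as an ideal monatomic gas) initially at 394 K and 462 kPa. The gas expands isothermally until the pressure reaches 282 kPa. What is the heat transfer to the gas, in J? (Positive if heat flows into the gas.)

5420 J

V₁ = nRT₁/P₁ = 3.35×8.314×394/462 = 23.8 L.
Isothermal: T stays 394 K; PV = const ⇒ V₂ = 38.9 L, P₂ = 282 kPa.
ΔU = 0 (ideal gas, T constant).
W = nRT ln(V₂/V₁) = 3.35×8.314×394×ln(1.64) = 5420 J.
Q = ΔU + W = 5420 J.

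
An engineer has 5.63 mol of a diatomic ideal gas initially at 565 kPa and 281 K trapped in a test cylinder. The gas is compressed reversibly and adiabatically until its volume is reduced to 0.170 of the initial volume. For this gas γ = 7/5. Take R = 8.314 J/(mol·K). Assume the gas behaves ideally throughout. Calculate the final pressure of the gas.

6750 kPa

V₁ = nRT₁/P₁ = 5.63×8.314×281/565 = 23.3 L.
Adiabatic: TV^(γ−1) = const ⇒ T₂ = 281×(5.88)^0.400 = 571 K; PV^γ = const ⇒ P₂ = 6750 kPa.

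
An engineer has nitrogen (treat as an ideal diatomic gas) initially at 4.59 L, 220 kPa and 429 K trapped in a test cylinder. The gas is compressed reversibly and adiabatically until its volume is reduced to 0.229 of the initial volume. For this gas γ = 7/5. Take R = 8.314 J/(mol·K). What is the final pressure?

Adiabatic: TV^(γ−1) = const ⇒ T₂ = 429×(4.37)^0.400 = 774 K; PV^γ = const ⇒ P₂ = 1730 kPa.

1730 kPa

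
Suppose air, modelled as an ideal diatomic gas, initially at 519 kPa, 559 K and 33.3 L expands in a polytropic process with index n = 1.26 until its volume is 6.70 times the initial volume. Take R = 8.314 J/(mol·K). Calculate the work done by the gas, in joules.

n = P₁V₁/(RT₁) = 519×33.3/(8.314×559) = 3.72 mol.
Polytropic n=1.26: T₂ = T₁(V₁/V₂)^(n−1) = 559×(0.149)^0.26 = 341 K; P₂ = P₁(V₁/V₂)^n = 47.2 kPa.
W = (P₁V₁−P₂V₂)/(n−1) = (519×33.3−47.2×223)/0.26 = 25900 J.

25900 J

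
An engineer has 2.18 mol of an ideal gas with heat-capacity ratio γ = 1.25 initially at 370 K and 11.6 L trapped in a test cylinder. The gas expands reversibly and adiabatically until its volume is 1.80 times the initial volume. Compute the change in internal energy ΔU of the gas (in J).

-3670 J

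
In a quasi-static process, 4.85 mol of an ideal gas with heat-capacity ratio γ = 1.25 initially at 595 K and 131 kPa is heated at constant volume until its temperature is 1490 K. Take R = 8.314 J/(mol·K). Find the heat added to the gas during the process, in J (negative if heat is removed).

144000 J

V₁ = nRT₁/P₁ = 4.85×8.314×595/131 = 183 L.
Isochoric: V stays 183 L; P/T = const ⇒ T₂ = 1490 K, P₂ = 328 kPa.
W = 0 (no volume change).
ΔU = nCvΔT = 4.85×33.3×(1490−595) = 144000 J.
Q = ΔU = 144000 J.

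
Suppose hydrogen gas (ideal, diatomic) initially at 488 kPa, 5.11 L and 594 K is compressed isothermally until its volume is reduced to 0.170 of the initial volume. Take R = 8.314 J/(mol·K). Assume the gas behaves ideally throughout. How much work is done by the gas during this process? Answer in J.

-4420 J

n = P₁V₁/(RT₁) = 488×5.11/(8.314×594) = 0.505 mol.
Isothermal: T stays 594 K; PV = const ⇒ V₂ = 0.869 L, P₂ = 2870 kPa.
W = nRT ln(V₂/V₁) = 0.505×8.314×594×ln(0.170) = -4420 J.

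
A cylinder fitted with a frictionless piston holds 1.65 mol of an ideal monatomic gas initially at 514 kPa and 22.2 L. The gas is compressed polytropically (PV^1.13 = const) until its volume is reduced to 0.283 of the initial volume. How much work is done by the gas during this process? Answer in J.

T₁ = P₁V₁/(nR) = 514×22.2/(1.65×8.314) = 832 K.
Polytropic n=1.13: T₂ = T₁(V₁/V₂)^(n−1) = 832×(3.53)^0.13 = 980 K; P₂ = P₁(V₁/V₂)^n = 2140 kPa.
W = (P₁V₁−P₂V₂)/(n−1) = (514×22.2−2140×6.28)/0.13 = -15700 J.

-15700 J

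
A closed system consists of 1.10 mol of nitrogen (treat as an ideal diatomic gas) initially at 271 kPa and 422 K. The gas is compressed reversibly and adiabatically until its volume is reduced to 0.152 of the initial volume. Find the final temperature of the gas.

897 K

V₁ = nRT₁/P₁ = 1.10×8.314×422/271 = 14.2 L.
Adiabatic: TV^(γ−1) = const ⇒ T₂ = 422×(6.58)^0.400 = 897 K; PV^γ = const ⇒ P₂ = 3790 kPa.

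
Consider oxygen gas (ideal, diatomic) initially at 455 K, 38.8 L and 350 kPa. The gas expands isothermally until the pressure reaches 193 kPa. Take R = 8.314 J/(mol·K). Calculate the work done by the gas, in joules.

n = P₁V₁/(RT₁) = 350×38.8/(8.314×455) = 3.59 mol.
Isothermal: T stays 455 K; PV = const ⇒ V₂ = 70.4 L, P₂ = 193 kPa.
W = nRT ln(V₂/V₁) = 3.59×8.314×455×ln(1.81) = 8080 J.

8080 J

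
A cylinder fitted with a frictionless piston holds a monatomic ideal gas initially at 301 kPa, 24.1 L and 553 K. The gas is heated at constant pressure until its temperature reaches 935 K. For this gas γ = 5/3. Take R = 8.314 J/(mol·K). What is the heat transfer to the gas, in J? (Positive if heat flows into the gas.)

12500 J

n = P₁V₁/(RT₁) = 301×24.1/(8.314×553) = 1.58 mol.
Isobaric: P stays 301 kPa; V/T = const ⇒ T₂ = 935 K, V₂ = 40.7 L.
W = PΔV = 301×(40.7−24.1) kPa·L = 5010 J.
ΔU = nCvΔT = 1.58×12.5×(935−553) = 7520 J.
Q = ΔU + W = nCpΔT = 12500 J.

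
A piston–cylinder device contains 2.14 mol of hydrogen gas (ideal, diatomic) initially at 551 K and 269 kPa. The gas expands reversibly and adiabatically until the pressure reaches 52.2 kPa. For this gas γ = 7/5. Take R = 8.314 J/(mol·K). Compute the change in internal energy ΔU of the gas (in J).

-9170 J

V₁ = nRT₁/P₁ = 2.14×8.314×551/269 = 36.4 L.
Adiabatic: T₂/T₁ = (P₂/P₁)^((γ−1)/γ) ⇒ T₂ = 551×(0.194)^0.286 = 345 K; V₂ = 118 L.
For an ideal gas ΔU = nCvΔT with Cv = (5/2)R = 20.8 J/(mol·K).
ΔU = 2.14×20.8×(345−551) = -9170 J.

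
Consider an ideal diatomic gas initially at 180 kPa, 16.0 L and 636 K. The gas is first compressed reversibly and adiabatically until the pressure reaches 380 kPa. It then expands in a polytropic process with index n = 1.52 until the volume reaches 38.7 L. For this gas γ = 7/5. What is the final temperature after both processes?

n = P₁V₁/(RT₁) = 180×16.0/(8.314×636) = 0.545 mol.
Step 1 — Adiabatic: T₂/T₁ = (P₂/P₁)^((γ−1)/γ) ⇒ T₂ = 636×(2.11)^0.286 = 787 K; V₂ = 9.38 L.
ΔU = nCvΔT = 0.545×20.8×(787−636) = 1710 J.
Q = 0 for an adiabatic process, so W = −ΔU = -1710 J.
State after step 1: P = 380 kPa, V = 9.38 L, T = 787 K.
Step 2 — Polytropic n=1.52: T₂ = T₁(V₁/V₂)^(n−1) = 787×(0.242)^0.52 = 377 K; P₂ = P₁(V₁/V₂)^n = 44.1 kPa.
W = (P₁V₁−P₂V₂)/(n−1) = (380×9.38−44.1×38.7)/0.52 = 3570 J.
ΔU = nCvΔT = 0.545×20.8×(377−787) = -4650 J.
Q = ΔU + W = -1070 J.
Net over both steps: W = 1860 J, Q = -1070 J, ΔU = -2930 J.

377 K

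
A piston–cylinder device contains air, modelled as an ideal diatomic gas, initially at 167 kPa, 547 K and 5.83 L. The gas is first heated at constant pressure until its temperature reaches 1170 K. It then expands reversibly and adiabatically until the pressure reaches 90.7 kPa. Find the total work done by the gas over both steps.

n = P₁V₁/(RT₁) = 167×5.83/(8.314×547) = 0.214 mol.
Step 1 — Isobaric: P stays 167 kPa; V/T = const ⇒ T₂ = 1170 K, V₂ = 12.5 L.
W = PΔV = 167×(12.5−5.83) kPa·L = 1110 J.
ΔU = nCvΔT = 0.214×20.8×(1170−547) = 2770 J.
Q = ΔU + W = nCpΔT = 3880 J.
State after step 1: P = 167 kPa, V = 12.5 L, T = 1170 K.
Step 2 — Adiabatic: T₂/T₁ = (P₂/P₁)^((γ−1)/γ) ⇒ T₂ = 1170×(0.543)^0.286 = 983 K; V₂ = 19.3 L.
ΔU = nCvΔT = 0.214×20.8×(983−1170) = -833 J.
Q = 0 for an adiabatic process, so W = −ΔU = 833 J.
Net over both steps: W = 1940 J, Q = 3880 J, ΔU = 1940 J.

1940 J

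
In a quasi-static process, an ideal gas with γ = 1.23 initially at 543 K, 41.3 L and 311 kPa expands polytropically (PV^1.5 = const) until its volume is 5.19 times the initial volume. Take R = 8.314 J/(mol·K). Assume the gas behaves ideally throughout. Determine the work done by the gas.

n = P₁V₁/(RT₁) = 311×41.3/(8.314×543) = 2.85 mol.
Polytropic n=1.5: T₂ = T₁(V₁/V₂)^(n−1) = 543×(0.193)^0.50 = 238 K; P₂ = P₁(V₁/V₂)^n = 26.3 kPa.
W = (P₁V₁−P₂V₂)/(n−1) = (311×41.3−26.3×214)/0.50 = 14400 J.

14400 J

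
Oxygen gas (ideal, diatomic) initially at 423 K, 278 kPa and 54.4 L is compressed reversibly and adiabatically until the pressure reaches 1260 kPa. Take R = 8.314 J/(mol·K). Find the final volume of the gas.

18.5 L

Adiabatic: T₂/T₁ = (P₂/P₁)^((γ−1)/γ) ⇒ T₂ = 423×(4.53)^0.286 = 651 K; V₂ = 18.5 L.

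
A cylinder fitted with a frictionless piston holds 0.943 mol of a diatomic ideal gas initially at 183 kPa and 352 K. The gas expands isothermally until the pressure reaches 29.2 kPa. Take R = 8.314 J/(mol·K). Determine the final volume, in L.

94.5 L

V₁ = nRT₁/P₁ = 0.943×8.314×352/183 = 15.1 L.
Isothermal: T stays 352 K; PV = const ⇒ V₂ = 94.5 L, P₂ = 29.2 kPa.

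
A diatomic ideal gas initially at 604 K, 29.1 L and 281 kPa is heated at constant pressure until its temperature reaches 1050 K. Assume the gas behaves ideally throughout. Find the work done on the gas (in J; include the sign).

-6040 J

n = P₁V₁/(RT₁) = 281×29.1/(8.314×604) = 1.63 mol.
Isobaric: P stays 281 kPa; V/T = const ⇒ T₂ = 1050 K, V₂ = 50.6 L.
W = PΔV = 281×(50.6−29.1) kPa·L = 6040 J.
Work done on the gas = −W_by = -6040 J.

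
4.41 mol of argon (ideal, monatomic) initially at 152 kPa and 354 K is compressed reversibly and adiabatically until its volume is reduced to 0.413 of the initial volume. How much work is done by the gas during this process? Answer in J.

-15600 J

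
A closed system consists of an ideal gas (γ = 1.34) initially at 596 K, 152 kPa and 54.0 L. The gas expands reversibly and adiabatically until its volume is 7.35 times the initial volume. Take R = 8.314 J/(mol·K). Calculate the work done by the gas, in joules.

n = P₁V₁/(RT₁) = 152×54.0/(8.314×596) = 1.66 mol.
Adiabatic: TV^(γ−1) = const ⇒ T₂ = 596×(0.136)^0.340 = 302 K; PV^γ = const ⇒ P₂ = 10.5 kPa.
ΔU = nCvΔT = 1.66×24.5×(302−596) = -11900 J.
Q = 0 for an adiabatic process, so W = −ΔU = 11900 J.

11900 J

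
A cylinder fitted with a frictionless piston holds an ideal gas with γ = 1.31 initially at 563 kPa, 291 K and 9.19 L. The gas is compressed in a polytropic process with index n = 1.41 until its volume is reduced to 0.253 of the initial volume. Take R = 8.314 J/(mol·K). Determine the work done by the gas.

-9550 J

n = P₁V₁/(RT₁) = 563×9.19/(8.314×291) = 2.14 mol.
Polytropic n=1.41: T₂ = T₁(V₁/V₂)^(n−1) = 291×(3.95)^0.41 = 511 K; P₂ = P₁(V₁/V₂)^n = 3910 kPa.
W = (P₁V₁−P₂V₂)/(n−1) = (563×9.19−3910×2.33)/0.41 = -9550 J.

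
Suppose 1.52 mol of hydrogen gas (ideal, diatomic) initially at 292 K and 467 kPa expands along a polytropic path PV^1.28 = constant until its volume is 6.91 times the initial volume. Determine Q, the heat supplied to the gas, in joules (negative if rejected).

1650 J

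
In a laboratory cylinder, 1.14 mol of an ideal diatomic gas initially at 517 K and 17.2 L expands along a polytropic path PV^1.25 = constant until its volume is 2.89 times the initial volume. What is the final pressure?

75.6 kPa

P₁ = nRT₁/V₁ = 1.14×8.314×517/17.2 = 285 kPa.
Polytropic n=1.25: T₂ = T₁(V₁/V₂)^(n−1) = 517×(0.346)^0.25 = 397 K; P₂ = P₁(V₁/V₂)^n = 75.6 kPa.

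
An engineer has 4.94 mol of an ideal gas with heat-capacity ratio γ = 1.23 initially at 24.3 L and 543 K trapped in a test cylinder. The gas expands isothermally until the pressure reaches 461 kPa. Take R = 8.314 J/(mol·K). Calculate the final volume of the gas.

48.4 L

P₁ = nRT₁/V₁ = 4.94×8.314×543/24.3 = 918 kPa.
Isothermal: T stays 543 K; PV = const ⇒ V₂ = 48.4 L, P₂ = 461 kPa.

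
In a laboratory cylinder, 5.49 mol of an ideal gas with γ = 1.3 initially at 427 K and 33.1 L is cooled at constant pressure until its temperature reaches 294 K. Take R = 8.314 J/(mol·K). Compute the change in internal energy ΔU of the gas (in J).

P₁ = nRT₁/V₁ = 5.49×8.314×427/33.1 = 589 kPa.
Isobaric: P stays 589 kPa; V/T = const ⇒ T₂ = 294 K, V₂ = 22.8 L.
For an ideal gas ΔU = nCvΔT with Cv = R/(γ−1) = 27.7 J/(mol·K).
ΔU = 5.49×27.7×(294−427) = -20200 J.

-20200 J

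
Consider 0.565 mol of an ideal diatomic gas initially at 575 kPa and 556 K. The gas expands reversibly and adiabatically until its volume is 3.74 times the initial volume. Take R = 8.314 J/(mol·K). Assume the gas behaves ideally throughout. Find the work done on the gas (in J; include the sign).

-2680 J

V₁ = nRT₁/P₁ = 0.565×8.314×556/575 = 4.54 L.
Adiabatic: TV^(γ−1) = const ⇒ T₂ = 556×(0.267)^0.400 = 328 K; PV^γ = const ⇒ P₂ = 90.7 kPa.
ΔU = nCvΔT = 0.565×20.8×(328−556) = -2680 J.
Q = 0 for an adiabatic process, so W = −ΔU = 2680 J.
Work done on the gas = −W_by = -2680 J.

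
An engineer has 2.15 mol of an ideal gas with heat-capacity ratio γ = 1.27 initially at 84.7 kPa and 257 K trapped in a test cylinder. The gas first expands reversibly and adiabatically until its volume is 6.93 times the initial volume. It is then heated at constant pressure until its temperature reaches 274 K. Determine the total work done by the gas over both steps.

9100 J

V₁ = nRT₁/P₁ = 2.15×8.314×257/84.7 = 54.2 L.
Step 1 — Adiabatic: TV^(γ−1) = const ⇒ T₂ = 257×(0.144)^0.270 = 152 K; PV^γ = const ⇒ P₂ = 7.25 kPa.
ΔU = nCvΔT = 2.15×30.8×(152−257) = -6930 J.
Q = 0 for an adiabatic process, so W = −ΔU = 6930 J.
State after step 1: P = 7.25 kPa, V = 376 L, T = 152 K.
Step 2 — Isobaric: P stays 7.25 kPa; V/T = const ⇒ T₂ = 274 K, V₂ = 676 L.
W = PΔV = 7.25×(676−376) kPa·L = 2170 J.
ΔU = nCvΔT = 2.15×30.8×(274−152) = 8050 J.
Q = ΔU + W = nCpΔT = 10200 J.
Net over both steps: W = 9100 J, Q = 10200 J, ΔU = 1130 J.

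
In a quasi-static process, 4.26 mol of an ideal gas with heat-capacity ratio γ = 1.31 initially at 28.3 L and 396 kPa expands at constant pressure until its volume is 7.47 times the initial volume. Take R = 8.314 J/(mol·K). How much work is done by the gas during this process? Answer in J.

T₁ = P₁V₁/(nR) = 396×28.3/(4.26×8.314) = 316 K.
Isobaric: P stays 396 kPa; V/T = const ⇒ T₂ = 2360 K, V₂ = 211 L.
W = PΔV = 396×(211−28.3) kPa·L = 72500 J.

72500 J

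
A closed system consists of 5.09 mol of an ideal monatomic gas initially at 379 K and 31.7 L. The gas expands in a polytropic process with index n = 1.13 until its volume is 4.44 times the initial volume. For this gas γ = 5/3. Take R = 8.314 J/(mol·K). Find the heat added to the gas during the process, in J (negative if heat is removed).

P₁ = nRT₁/V₁ = 5.09×8.314×379/31.7 = 506 kPa.
Polytropic n=1.13: T₂ = T₁(V₁/V₂)^(n−1) = 379×(0.225)^0.13 = 312 K; P₂ = P₁(V₁/V₂)^n = 93.9 kPa.
W = (P₁V₁−P₂V₂)/(n−1) = (506×31.7−93.9×141)/0.13 = 21700 J.
ΔU = nCvΔT = 5.09×12.5×(312−379) = -4240 J.
Q = ΔU + W = 17500 J.

17500 J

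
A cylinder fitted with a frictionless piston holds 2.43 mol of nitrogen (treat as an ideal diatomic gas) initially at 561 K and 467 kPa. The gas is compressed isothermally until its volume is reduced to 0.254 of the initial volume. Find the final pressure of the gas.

V₁ = nRT₁/P₁ = 2.43×8.314×561/467 = 24.3 L.
Isothermal: T stays 561 K; PV = const ⇒ V₂ = 6.16 L, P₂ = 1840 kPa.

1840 kPa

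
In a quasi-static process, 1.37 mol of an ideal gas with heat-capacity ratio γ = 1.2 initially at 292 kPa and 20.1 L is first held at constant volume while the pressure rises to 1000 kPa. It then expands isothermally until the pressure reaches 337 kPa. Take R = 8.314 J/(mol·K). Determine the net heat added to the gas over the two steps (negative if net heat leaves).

93000 J

T₁ = P₁V₁/(nR) = 292×20.1/(1.37×8.314) = 515 K.
Step 1 — Isochoric: V stays 20.1 L; P/T = const ⇒ T₂ = 1760 K, P₂ = 1000 kPa.
W = 0 (no volume change).
ΔU = nCvΔT = 1.37×41.6×(1760−515) = 71200 J.
Q = ΔU = 71200 J.
State after step 1: P = 1000 kPa, V = 20.1 L, T = 1760 K.
Step 2 — Isothermal: T stays 1760 K; PV = const ⇒ V₂ = 59.6 L, P₂ = 337 kPa.
ΔU = 0 (ideal gas, T constant).
W = nRT ln(V₂/V₁) = 1.37×8.314×1760×ln(2.97) = 21900 J.
Q = ΔU + W = 21900 J.
Net over both steps: W = 21900 J, Q = 93000 J, ΔU = 71200 J.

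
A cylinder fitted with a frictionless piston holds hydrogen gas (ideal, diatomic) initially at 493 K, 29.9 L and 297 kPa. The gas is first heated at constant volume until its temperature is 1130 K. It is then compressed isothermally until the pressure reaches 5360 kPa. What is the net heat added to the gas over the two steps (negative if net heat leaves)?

-13300 J

n = P₁V₁/(RT₁) = 297×29.9/(8.314×493) = 2.17 mol.
Step 1 — Isochoric: V stays 29.9 L; P/T = const ⇒ T₂ = 1130 K, P₂ = 681 kPa.
W = 0 (no volume change).
ΔU = nCvΔT = 2.17×20.8×(1130−493) = 28700 J.
Q = ΔU = 28700 J.
State after step 1: P = 681 kPa, V = 29.9 L, T = 1130 K.
Step 2 — Isothermal: T stays 1130 K; PV = const ⇒ V₂ = 3.80 L, P₂ = 5360 kPa.
ΔU = 0 (ideal gas, T constant).
W = nRT ln(V₂/V₁) = 2.17×8.314×1130×ln(0.127) = -42000 J.
Q = ΔU + W = -42000 J.
Net over both steps: W = -42000 J, Q = -13300 J, ΔU = 28700 J.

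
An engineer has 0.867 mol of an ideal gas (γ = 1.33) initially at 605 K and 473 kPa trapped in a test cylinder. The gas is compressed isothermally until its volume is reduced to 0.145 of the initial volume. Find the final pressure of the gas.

3260 kPa

V₁ = nRT₁/P₁ = 0.867×8.314×605/473 = 9.22 L.
Isothermal: T stays 605 K; PV = const ⇒ V₂ = 1.34 L, P₂ = 3260 kPa.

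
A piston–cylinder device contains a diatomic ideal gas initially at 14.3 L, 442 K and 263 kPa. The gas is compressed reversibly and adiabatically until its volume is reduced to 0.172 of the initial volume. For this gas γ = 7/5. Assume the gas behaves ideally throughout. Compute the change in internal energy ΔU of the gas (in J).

n = P₁V₁/(RT₁) = 263×14.3/(8.314×442) = 1.02 mol.
Adiabatic: TV^(γ−1) = const ⇒ T₂ = 442×(5.81)^0.400 = 894 K; PV^γ = const ⇒ P₂ = 3090 kPa.
For an ideal gas ΔU = nCvΔT with Cv = (5/2)R = 20.8 J/(mol·K).
ΔU = 1.02×20.8×(894−442) = 9610 J.

9610 J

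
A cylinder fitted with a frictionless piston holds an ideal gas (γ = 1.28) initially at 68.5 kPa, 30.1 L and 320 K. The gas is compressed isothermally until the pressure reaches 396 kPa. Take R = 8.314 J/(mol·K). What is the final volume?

5.21 L

Isothermal: T stays 320 K; PV = const ⇒ V₂ = 5.21 L, P₂ = 396 kPa.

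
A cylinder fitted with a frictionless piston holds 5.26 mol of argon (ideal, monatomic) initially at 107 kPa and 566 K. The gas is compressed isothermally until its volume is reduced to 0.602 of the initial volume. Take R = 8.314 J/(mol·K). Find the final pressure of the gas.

178 kPa

V₁ = nRT₁/P₁ = 5.26×8.314×566/107 = 231 L.
Isothermal: T stays 566 K; PV = const ⇒ V₂ = 139 L, P₂ = 178 kPa.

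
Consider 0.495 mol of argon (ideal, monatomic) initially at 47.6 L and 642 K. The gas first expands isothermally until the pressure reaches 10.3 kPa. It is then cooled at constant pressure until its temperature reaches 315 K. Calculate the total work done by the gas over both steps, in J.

P₁ = nRT₁/V₁ = 0.495×8.314×642/47.6 = 55.5 kPa.
Step 1 — Isothermal: T stays 642 K; PV = const ⇒ V₂ = 257 L, P₂ = 10.3 kPa.
ΔU = 0 (ideal gas, T constant).
W = nRT ln(V₂/V₁) = 0.495×8.314×642×ln(5.39) = 4450 J.
Q = ΔU + W = 4450 J.
State after step 1: P = 10.3 kPa, V = 257 L, T = 642 K.
Step 2 — Isobaric: P stays 10.3 kPa; V/T = const ⇒ T₂ = 315 K, V₂ = 126 L.
W = PΔV = 10.3×(126−257) kPa·L = -1350 J.
ΔU = nCvΔT = 0.495×12.5×(315−642) = -2020 J.
Q = ΔU + W = nCpΔT = -3360 J.
Net over both steps: W = 3100 J, Q = 1090 J, ΔU = -2020 J.

3100 J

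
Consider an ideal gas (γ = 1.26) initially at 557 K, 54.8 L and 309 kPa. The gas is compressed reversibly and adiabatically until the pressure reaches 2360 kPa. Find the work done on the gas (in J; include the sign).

33900 J

n = P₁V₁/(RT₁) = 309×54.8/(8.314×557) = 3.66 mol.
Adiabatic: T₂/T₁ = (P₂/P₁)^((γ−1)/γ) ⇒ T₂ = 557×(7.64)^0.206 = 847 K; V₂ = 10.9 L.
ΔU = nCvΔT = 3.66×32.0×(847−557) = 33900 J.
Q = 0 for an adiabatic process, so W = −ΔU = -33900 J.
Work done on the gas = −W_by = 33900 J.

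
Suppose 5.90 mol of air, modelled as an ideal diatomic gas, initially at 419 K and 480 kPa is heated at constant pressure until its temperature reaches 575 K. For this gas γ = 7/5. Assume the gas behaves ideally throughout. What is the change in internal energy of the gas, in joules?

19100 J

V₁ = nRT₁/P₁ = 5.90×8.314×419/480 = 42.8 L.
Isobaric: P stays 480 kPa; V/T = const ⇒ T₂ = 575 K, V₂ = 58.8 L.
For an ideal gas ΔU = nCvΔT with Cv = (5/2)R = 20.8 J/(mol·K).
ΔU = 5.90×20.8×(575−419) = 19100 J.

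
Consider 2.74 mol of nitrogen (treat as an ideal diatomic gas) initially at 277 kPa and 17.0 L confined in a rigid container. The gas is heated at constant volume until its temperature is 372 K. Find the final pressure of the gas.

498 kPa

T₁ = P₁V₁/(nR) = 277×17.0/(2.74×8.314) = 207 K.
Isochoric: V stays 17.0 L; P/T = const ⇒ T₂ = 372 K, P₂ = 498 kPa.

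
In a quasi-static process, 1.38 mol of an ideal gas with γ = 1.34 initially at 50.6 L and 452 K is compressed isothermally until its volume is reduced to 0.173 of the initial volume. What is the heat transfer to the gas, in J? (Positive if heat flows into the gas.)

P₁ = nRT₁/V₁ = 1.38×8.314×452/50.6 = 102 kPa.
Isothermal: T stays 452 K; PV = const ⇒ V₂ = 8.75 L, P₂ = 592 kPa.
ΔU = 0 (ideal gas, T constant).
W = nRT ln(V₂/V₁) = 1.38×8.314×452×ln(0.173) = -9100 J.
Q = ΔU + W = -9100 J.

-9100 J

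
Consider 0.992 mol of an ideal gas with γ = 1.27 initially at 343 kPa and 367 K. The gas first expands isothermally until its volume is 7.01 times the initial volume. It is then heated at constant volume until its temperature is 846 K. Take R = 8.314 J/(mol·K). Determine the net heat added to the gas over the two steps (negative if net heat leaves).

20500 J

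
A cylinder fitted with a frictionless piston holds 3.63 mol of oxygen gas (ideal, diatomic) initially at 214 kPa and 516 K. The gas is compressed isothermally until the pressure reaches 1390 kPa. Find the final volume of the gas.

11.2 L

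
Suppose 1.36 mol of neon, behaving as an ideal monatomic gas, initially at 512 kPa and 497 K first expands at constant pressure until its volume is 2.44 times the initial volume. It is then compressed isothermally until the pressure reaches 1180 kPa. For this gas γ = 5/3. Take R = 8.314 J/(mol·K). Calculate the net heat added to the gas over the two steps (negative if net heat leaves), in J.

8780 J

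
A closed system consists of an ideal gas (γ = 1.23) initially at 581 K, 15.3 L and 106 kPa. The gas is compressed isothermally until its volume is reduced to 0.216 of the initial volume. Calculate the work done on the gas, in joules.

n = P₁V₁/(RT₁) = 106×15.3/(8.314×581) = 0.336 mol.
Isothermal: T stays 581 K; PV = const ⇒ V₂ = 3.30 L, P₂ = 491 kPa.
W = nRT ln(V₂/V₁) = 0.336×8.314×581×ln(0.216) = -2490 J.
Work done on the gas = −W_by = 2490 J.

2490 J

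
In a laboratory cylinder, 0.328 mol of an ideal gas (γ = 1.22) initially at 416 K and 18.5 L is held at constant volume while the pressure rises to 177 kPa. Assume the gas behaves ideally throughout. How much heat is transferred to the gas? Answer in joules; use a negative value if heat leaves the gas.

P₁ = nRT₁/V₁ = 0.328×8.314×416/18.5 = 61.3 kPa.
Isochoric: V stays 18.5 L; P/T = const ⇒ T₂ = 1200 K, P₂ = 177 kPa.
W = 0 (no volume change).
ΔU = nCvΔT = 0.328×37.8×(1200−416) = 9730 J.
Q = ΔU = 9730 J.

9730 J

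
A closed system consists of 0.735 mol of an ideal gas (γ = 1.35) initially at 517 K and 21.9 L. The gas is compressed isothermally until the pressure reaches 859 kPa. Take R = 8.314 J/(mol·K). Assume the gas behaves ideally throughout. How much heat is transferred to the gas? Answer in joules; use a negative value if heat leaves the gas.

P₁ = nRT₁/V₁ = 0.735×8.314×517/21.9 = 144 kPa.
Isothermal: T stays 517 K; PV = const ⇒ V₂ = 3.68 L, P₂ = 859 kPa.
ΔU = 0 (ideal gas, T constant).
W = nRT ln(V₂/V₁) = 0.735×8.314×517×ln(0.168) = -5640 J.
Q = ΔU + W = -5640 J.

-5640 J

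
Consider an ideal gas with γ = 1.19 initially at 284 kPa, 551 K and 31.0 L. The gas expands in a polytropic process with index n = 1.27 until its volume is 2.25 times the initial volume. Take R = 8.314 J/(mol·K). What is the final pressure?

Polytropic n=1.27: T₂ = T₁(V₁/V₂)^(n−1) = 551×(0.444)^0.27 = 443 K; P₂ = P₁(V₁/V₂)^n = 101 kPa.

101 kPa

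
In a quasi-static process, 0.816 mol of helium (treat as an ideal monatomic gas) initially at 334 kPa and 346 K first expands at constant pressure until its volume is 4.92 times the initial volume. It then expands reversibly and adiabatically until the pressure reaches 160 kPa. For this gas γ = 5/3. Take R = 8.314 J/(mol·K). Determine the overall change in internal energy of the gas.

V₁ = nRT₁/P₁ = 0.816×8.314×346/334 = 7.03 L.
Step 1 — Isobaric: P stays 334 kPa; V/T = const ⇒ T₂ = 1700 K, V₂ = 34.6 L.
W = PΔV = 334×(34.6−7.03) kPa·L = 9200 J.
ΔU = nCvΔT = 0.816×12.5×(1700−346) = 13800 J.
Q = ΔU + W = nCpΔT = 23000 J.
State after step 1: P = 334 kPa, V = 34.6 L, T = 1700 K.
Step 2 — Adiabatic: T₂/T₁ = (P₂/P₁)^((γ−1)/γ) ⇒ T₂ = 1700×(0.479)^0.400 = 1270 K; V₂ = 53.8 L.
ΔU = nCvΔT = 0.816×12.5×(1270−1700) = -4420 J.
Q = 0 for an adiabatic process, so W = −ΔU = 4420 J.
Net over both steps: W = 13600 J, Q = 23000 J, ΔU = 9380 J.

9380 J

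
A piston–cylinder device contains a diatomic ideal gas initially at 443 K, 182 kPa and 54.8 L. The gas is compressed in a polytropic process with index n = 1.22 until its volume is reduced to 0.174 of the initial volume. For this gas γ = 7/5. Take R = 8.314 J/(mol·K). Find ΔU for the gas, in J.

n = P₁V₁/(RT₁) = 182×54.8/(8.314×443) = 2.71 mol.
Polytropic n=1.22: T₂ = T₁(V₁/V₂)^(n−1) = 443×(5.75)^0.22 = 651 K; P₂ = P₁(V₁/V₂)^n = 1540 kPa.
For an ideal gas ΔU = nCvΔT with Cv = (5/2)R = 20.8 J/(mol·K).
ΔU = 2.71×20.8×(651−443) = 11700 J.

11700 J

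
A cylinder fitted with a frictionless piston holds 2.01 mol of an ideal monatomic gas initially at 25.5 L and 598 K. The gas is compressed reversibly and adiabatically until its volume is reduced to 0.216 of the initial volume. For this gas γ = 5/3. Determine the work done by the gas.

P₁ = nRT₁/V₁ = 2.01×8.314×598/25.5 = 392 kPa.
Adiabatic: TV^(γ−1) = const ⇒ T₂ = 598×(4.63)^0.667 = 1660 K; PV^γ = const ⇒ P₂ = 5040 kPa.
ΔU = nCvΔT = 2.01×12.5×(1660−598) = 26600 J.
Q = 0 for an adiabatic process, so W = −ΔU = -26600 J.

-26600 J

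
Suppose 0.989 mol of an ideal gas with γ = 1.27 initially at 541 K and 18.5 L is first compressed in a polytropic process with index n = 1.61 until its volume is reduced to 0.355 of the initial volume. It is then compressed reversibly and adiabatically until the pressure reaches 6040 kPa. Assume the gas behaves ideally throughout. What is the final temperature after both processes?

1420 K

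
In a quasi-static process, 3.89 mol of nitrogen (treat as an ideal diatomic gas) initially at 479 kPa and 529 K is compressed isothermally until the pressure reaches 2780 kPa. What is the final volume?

V₁ = nRT₁/P₁ = 3.89×8.314×529/479 = 35.7 L.
Isothermal: T stays 529 K; PV = const ⇒ V₂ = 6.15 L, P₂ = 2780 kPa.

6.15 L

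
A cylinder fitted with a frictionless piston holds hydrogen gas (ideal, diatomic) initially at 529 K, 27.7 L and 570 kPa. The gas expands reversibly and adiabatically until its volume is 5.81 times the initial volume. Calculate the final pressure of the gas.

48.5 kPa

Adiabatic: TV^(γ−1) = const ⇒ T₂ = 529×(0.172)^0.400 = 262 K; PV^γ = const ⇒ P₂ = 48.5 kPa.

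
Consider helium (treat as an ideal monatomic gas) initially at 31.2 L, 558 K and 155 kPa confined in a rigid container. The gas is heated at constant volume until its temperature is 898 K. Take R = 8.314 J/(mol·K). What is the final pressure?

Isochoric: V stays 31.2 L; P/T = const ⇒ T₂ = 898 K, P₂ = 249 kPa.

249 kPa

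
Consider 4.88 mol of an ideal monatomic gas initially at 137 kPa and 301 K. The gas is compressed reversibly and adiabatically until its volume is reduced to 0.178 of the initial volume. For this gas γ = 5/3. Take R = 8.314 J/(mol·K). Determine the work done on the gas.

V₁ = nRT₁/P₁ = 4.88×8.314×301/137 = 89.1 L.
Adiabatic: TV^(γ−1) = const ⇒ T₂ = 301×(5.62)^0.667 = 951 K; PV^γ = const ⇒ P₂ = 2430 kPa.
ΔU = nCvΔT = 4.88×12.5×(951−301) = 39600 J.
Q = 0 for an adiabatic process, so W = −ΔU = -39600 J.
Work done on the gas = −W_by = 39600 J.

39600 J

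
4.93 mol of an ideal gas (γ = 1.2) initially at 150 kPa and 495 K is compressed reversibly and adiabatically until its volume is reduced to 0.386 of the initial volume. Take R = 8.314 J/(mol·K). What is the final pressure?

V₁ = nRT₁/P₁ = 4.93×8.314×495/150 = 135 L.
Adiabatic: TV^(γ−1) = const ⇒ T₂ = 495×(2.59)^0.200 = 599 K; PV^γ = const ⇒ P₂ = 470 kPa.

470 kPa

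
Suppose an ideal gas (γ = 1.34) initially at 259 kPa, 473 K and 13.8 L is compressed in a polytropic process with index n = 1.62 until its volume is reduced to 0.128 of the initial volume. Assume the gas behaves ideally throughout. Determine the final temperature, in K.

Polytropic n=1.62: T₂ = T₁(V₁/V₂)^(n−1) = 473×(7.81)^0.62 = 1690 K; P₂ = P₁(V₁/V₂)^n = 7240 kPa.

1690 K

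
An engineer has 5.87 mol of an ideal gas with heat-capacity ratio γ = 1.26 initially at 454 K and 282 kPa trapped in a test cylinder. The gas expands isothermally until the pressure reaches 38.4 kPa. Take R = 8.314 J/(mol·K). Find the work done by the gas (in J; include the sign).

V₁ = nRT₁/P₁ = 5.87×8.314×454/282 = 78.6 L.
Isothermal: T stays 454 K; PV = const ⇒ V₂ = 577 L, P₂ = 38.4 kPa.
W = nRT ln(V₂/V₁) = 5.87×8.314×454×ln(7.34) = 44200 J.

44200 J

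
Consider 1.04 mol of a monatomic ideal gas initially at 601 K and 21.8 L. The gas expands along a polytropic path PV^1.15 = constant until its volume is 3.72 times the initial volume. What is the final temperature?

P₁ = nRT₁/V₁ = 1.04×8.314×601/21.8 = 238 kPa.
Polytropic n=1.15: T₂ = T₁(V₁/V₂)^(n−1) = 601×(0.269)^0.15 = 494 K; P₂ = P₁(V₁/V₂)^n = 52.6 kPa.

494 K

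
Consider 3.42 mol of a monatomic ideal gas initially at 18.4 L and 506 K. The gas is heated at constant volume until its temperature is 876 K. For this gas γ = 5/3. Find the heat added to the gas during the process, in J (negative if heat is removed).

P₁ = nRT₁/V₁ = 3.42×8.314×506/18.4 = 782 kPa.
Isochoric: V stays 18.4 L; P/T = const ⇒ T₂ = 876 K, P₂ = 1350 kPa.
W = 0 (no volume change).
ΔU = nCvΔT = 3.42×12.5×(876−506) = 15800 J.
Q = ΔU = 15800 J.

15800 J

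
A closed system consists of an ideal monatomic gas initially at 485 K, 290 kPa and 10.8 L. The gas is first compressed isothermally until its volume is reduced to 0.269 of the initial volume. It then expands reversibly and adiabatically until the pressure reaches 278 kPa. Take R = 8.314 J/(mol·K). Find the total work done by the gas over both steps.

n = P₁V₁/(RT₁) = 290×10.8/(8.314×485) = 0.777 mol.
Step 1 — Isothermal: T stays 485 K; PV = const ⇒ V₂ = 2.91 L, P₂ = 1080 kPa.
ΔU = 0 (ideal gas, T constant).
W = nRT ln(V₂/V₁) = 0.777×8.314×485×ln(0.269) = -4110 J.
Q = ΔU + W = -4110 J.
State after step 1: P = 1080 kPa, V = 2.91 L, T = 485 K.
Step 2 — Adiabatic: T₂/T₁ = (P₂/P₁)^((γ−1)/γ) ⇒ T₂ = 485×(0.258)^0.400 = 282 K; V₂ = 6.55 L.
ΔU = nCvΔT = 0.777×12.5×(282−485) = -1970 J.
Q = 0 for an adiabatic process, so W = −ΔU = 1970 J.
Net over both steps: W = -2150 J, Q = -4110 J, ΔU = -1970 J.

-2150 J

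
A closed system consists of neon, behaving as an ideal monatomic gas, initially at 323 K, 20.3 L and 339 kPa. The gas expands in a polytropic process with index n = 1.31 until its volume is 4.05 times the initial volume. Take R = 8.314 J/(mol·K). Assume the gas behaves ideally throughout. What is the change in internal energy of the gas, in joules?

-3630 J

n = P₁V₁/(RT₁) = 339×20.3/(8.314×323) = 2.56 mol.
Polytropic n=1.31: T₂ = T₁(V₁/V₂)^(n−1) = 323×(0.247)^0.31 = 209 K; P₂ = P₁(V₁/V₂)^n = 54.3 kPa.
For an ideal gas ΔU = nCvΔT with Cv = (3/2)R = 12.5 J/(mol·K).
ΔU = 2.56×12.5×(209−323) = -3630 J.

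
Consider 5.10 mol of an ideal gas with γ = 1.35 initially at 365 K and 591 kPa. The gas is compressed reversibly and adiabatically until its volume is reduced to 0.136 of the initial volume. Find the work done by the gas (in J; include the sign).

-44700 J

V₁ = nRT₁/P₁ = 5.10×8.314×365/591 = 26.2 L.
Adiabatic: TV^(γ−1) = const ⇒ T₂ = 365×(7.35)^0.350 = 734 K; PV^γ = const ⇒ P₂ = 8740 kPa.
ΔU = nCvΔT = 5.10×23.8×(734−365) = 44700 J.
Q = 0 for an adiabatic process, so W = −ΔU = -44700 J.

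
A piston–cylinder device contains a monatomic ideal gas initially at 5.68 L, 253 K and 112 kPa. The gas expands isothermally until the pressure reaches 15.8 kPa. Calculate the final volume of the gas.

40.3 L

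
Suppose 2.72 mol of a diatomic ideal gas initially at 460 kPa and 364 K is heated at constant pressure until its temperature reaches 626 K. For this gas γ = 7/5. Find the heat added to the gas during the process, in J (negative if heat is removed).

V₁ = nRT₁/P₁ = 2.72×8.314×364/460 = 17.9 L.
Isobaric: P stays 460 kPa; V/T = const ⇒ T₂ = 626 K, V₂ = 30.8 L.
W = PΔV = 460×(30.8−17.9) kPa·L = 5920 J.
ΔU = nCvΔT = 2.72×20.8×(626−364) = 14800 J.
Q = ΔU + W = nCpΔT = 20700 J.

20700 J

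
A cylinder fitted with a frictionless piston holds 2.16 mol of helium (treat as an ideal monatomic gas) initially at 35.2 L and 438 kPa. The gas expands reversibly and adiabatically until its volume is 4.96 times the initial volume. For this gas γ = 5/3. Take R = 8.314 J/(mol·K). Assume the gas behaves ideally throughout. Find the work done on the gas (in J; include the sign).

T₁ = P₁V₁/(nR) = 438×35.2/(2.16×8.314) = 859 K.
Adiabatic: TV^(γ−1) = const ⇒ T₂ = 859×(0.202)^0.667 = 295 K; PV^γ = const ⇒ P₂ = 30.4 kPa.
ΔU = nCvΔT = 2.16×12.5×(295−859) = -15200 J.
Q = 0 for an adiabatic process, so W = −ΔU = 15200 J.
Work done on the gas = −W_by = -15200 J.

-15200 J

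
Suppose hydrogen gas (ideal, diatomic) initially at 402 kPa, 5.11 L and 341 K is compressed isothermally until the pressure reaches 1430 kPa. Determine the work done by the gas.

-2610 J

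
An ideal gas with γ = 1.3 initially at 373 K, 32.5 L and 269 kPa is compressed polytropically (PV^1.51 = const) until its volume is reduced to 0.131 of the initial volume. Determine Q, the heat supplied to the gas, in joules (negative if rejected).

n = P₁V₁/(RT₁) = 269×32.5/(8.314×373) = 2.82 mol.
Polytropic n=1.51: T₂ = T₁(V₁/V₂)^(n−1) = 373×(7.63)^0.51 = 1050 K; P₂ = P₁(V₁/V₂)^n = 5790 kPa.
W = (P₁V₁−P₂V₂)/(n−1) = (269×32.5−5790×4.26)/0.51 = -31200 J.
ΔU = nCvΔT = 2.82×27.7×(1050−373) = 53000 J.
Q = ΔU + W = 21800 J.

21800 J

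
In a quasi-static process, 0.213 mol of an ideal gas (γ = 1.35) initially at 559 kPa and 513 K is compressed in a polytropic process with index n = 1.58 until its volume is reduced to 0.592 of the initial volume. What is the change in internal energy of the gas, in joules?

V₁ = nRT₁/P₁ = 0.213×8.314×513/559 = 1.63 L.
Polytropic n=1.58: T₂ = T₁(V₁/V₂)^(n−1) = 513×(1.69)^0.58 = 695 K; P₂ = P₁(V₁/V₂)^n = 1280 kPa.
For an ideal gas ΔU = nCvΔT with Cv = R/(γ−1) = 23.8 J/(mol·K).
ΔU = 0.213×23.8×(695−513) = 922 J.

922 J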